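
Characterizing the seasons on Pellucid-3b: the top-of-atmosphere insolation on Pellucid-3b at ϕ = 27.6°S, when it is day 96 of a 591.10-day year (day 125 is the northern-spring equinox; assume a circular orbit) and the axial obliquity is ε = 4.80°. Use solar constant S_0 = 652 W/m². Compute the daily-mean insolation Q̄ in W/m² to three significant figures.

Q̄ ≈ 188 W/m²

Solar longitude: L_s = 360° × (96 − 125)/591.10 = -17.662°, i.e. -17.662° + 360° = 342.338°.
sin δ = sin 4.80° × sin 342.338° = -0.02539, so δ = -1.455°.
cos h₀ = −tan(-27.6°) tan(-1.455°) = -0.0133, h₀ = 1.5841 rad.
Bracket: h₀ sin ϕ sin δ + cos ϕ cos δ sin h₀ = 1.5841×-0.46330×-0.02539 + 0.88620×0.99968×0.99991 = 0.018634 + 0.885837 = 0.904471.
Q̄ = (S_0/π) × [bracket] = (652/π) × 0.904471 = 187.7 W/m².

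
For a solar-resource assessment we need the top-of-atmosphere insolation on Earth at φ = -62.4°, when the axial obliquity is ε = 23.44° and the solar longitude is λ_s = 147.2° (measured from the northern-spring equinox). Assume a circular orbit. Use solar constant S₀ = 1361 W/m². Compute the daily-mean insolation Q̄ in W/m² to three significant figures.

Q̄ ≈ 83.8 W/m²

Solar declination: sin δ = sin ε · sin λ_s = sin 23.44° × sin 147.2° = 0.21549, so δ = +12.444°.
cos H₀ = −tan(-62.4°) tan(+12.444°) = 0.4221, H₀ = 1.1350 rad.
Bracket: H₀ sin φ sin δ + cos φ cos δ sin H₀ = 1.1350×-0.88620×0.21549 + 0.46330×0.97651×0.90655 = -0.216748 + 0.410139 = 0.193391.
Q̄ = (S₀/π) × [bracket] = (1361/π) × 0.193391 = 83.78 W/m².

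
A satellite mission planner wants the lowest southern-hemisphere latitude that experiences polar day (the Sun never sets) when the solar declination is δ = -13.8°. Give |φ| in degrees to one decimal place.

Polar day requires cos H₀ = −tan φ tan δ ≤ −1, i.e. tan φ tan δ ≥ 1.
The boundary is |tan φ| · |tan δ| = 1, so |φ| = 90° − |δ| = 90° − 13.8° = 76.2° in the southern hemisphere.

|φ| = 76.2°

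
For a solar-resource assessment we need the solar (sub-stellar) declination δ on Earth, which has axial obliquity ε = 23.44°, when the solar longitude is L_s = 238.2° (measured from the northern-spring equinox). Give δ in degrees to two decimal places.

sin δ = sin ε · sin L_s = sin 23.44° × sin 238.2° = -0.338078.
δ = arcsin(-0.338078) = -19.76°.

δ = -19.76°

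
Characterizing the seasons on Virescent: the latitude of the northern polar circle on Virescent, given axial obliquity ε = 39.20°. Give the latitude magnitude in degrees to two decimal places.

50.80°

The polar circle is the lowest latitude that experiences at least one full rotation of continuous daylight at the northern-summer solstice; it lies at |φ| = 90° − ε = 90° − 39.20° = 50.80°.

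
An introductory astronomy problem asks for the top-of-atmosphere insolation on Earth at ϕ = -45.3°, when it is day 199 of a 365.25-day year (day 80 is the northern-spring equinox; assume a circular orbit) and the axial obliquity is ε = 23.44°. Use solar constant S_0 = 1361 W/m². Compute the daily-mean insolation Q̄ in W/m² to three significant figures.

Solar longitude: L_s = 360° × (199 − 80)/365.25 = 117.290°.
sin δ = sin 23.44° × sin 117.290° = 0.35352, so δ = +20.702°.
cos h₀ = −tan(-45.3°) tan(+20.702°) = 0.3819, h₀ = 1.1789 rad.
Bracket: h₀ sin ϕ sin δ + cos ϕ cos δ sin h₀ = 1.1789×-0.71080×0.35352 + 0.70339×0.93543×0.92421 = -0.296236 + 0.608104 = 0.311868.
Q̄ = (S_0/π) × [bracket] = (1361/π) × 0.311868 = 135.1 W/m².

Q̄ ≈ 135 W/m²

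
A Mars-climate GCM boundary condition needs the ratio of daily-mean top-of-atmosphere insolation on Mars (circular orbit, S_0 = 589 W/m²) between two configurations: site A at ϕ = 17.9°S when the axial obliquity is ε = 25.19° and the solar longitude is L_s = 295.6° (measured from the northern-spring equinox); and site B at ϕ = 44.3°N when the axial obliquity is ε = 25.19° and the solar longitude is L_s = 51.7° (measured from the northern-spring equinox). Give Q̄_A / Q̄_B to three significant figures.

Q̄_A / Q̄_B ≈ 0.991

— Configuration A (ϕ=-17.9°):
Solar declination: sin δ = sin ε · sin L_s = sin 25.19° × sin 295.6° = -0.38384, so δ = -22.572°.
cos h₀ = −tan(-17.9°) tan(-22.572°) = -0.1343, h₀ = 1.7055 rad.
Bracket: h₀ sin ϕ sin δ + cos ϕ cos δ sin h₀ = 1.7055×-0.30736×-0.38384 + 0.95159×0.92340×0.99095 = 0.201210 + 0.870746 = 1.071956.
Q̄ = (S_0/π) × [bracket] = (589/π) × 1.071956 = 200.98 W/m².
— Configuration B (ϕ=+44.3°):
Solar declination: sin δ = sin ε · sin L_s = sin 25.19° × sin 51.7° = 0.33402, so δ = +19.513°.
cos h₀ = −tan(+44.3°) tan(+19.513°) = -0.3458, h₀ = 1.9239 rad.
Bracket: h₀ sin ϕ sin δ + cos ϕ cos δ sin h₀ = 1.9239×0.69842×0.33402 + 0.71569×0.94257×0.93830 = 0.448819 + 0.632966 = 1.081785.
Q̄ = (S_0/π) × [bracket] = (589/π) × 1.081785 = 202.82 W/m².
Ratio Q̄_A / Q̄_B = 200.98 / 202.82 = 0.9909.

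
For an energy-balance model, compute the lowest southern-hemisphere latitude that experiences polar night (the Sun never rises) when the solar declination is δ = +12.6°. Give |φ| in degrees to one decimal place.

Polar night requires cos H₀ = −tan φ tan δ ≥ 1, i.e. tan φ tan δ ≤ −1.
The boundary is |tan φ| · |tan δ| = 1, so |φ| = 90° − |δ| = 90° − 12.6° = 77.4° in the southern hemisphere.

|φ| = 77.4°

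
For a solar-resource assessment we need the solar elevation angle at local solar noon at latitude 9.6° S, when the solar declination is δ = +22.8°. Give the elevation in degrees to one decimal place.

At local noon the hour angle is zero, so the zenith angle equals |φ − δ| = |-9.6° − (+22.800°)| = 32.400°.
Elevation = 90° − 32.400° = 57.6°.

57.6°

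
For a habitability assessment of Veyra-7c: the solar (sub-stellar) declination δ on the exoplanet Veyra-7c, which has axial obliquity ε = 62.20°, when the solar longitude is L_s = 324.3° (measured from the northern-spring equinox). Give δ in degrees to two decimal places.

sin δ = sin ε · sin L_s = sin 62.20° × sin 324.3° = -0.516189.
δ = arcsin(-0.516189) = -31.08°.

δ = -31.08°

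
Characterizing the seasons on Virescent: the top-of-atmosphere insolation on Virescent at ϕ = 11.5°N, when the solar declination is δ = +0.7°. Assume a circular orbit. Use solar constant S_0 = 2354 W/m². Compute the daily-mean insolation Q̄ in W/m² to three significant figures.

cos h₀ = −tan(+11.5°) tan(+0.700°) = -0.0025, h₀ = 1.5733 rad.
Bracket: h₀ sin ϕ sin δ + cos ϕ cos δ sin h₀ = 1.5733×0.19937×0.01222 + 0.97992×0.99993×1.00000 = 0.003833 + 0.979851 = 0.983684.
Q̄ = (S_0/π) × [bracket] = (2354/π) × 0.983684 = 737.1 W/m².

Q̄ ≈ 737 W/m²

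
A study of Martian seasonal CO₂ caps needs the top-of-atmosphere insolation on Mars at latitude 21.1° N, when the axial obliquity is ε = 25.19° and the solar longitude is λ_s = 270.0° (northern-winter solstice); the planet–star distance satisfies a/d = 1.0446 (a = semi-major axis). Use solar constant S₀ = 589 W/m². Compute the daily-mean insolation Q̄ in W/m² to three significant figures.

Solar declination: sin δ = sin ε · sin λ_s = sin 25.19° × sin 270.0° = -0.42562, so δ = -25.190°.
cos H₀ = −tan(+21.1°) tan(-25.190°) = 0.1815, H₀ = 1.3883 rad.
Bracket: H₀ sin φ sin δ + cos φ cos δ sin H₀ = 1.3883×0.36000×-0.42562 + 0.93295×0.90490×0.98339 = -0.212720 + 0.830204 = 0.617484.
Inverse-square distance factor (a/d)² = 1.0446² = 1.091189.
Q̄ = (S₀/π) × 1.091189 × [bracket] = (589/π) × 1.091189 × 0.617484 = 126.3 W/m².

Q̄ ≈ 126 W/m²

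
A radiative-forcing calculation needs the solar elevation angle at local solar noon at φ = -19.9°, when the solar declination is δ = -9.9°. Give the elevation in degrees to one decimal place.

At local noon the hour angle is zero, so the zenith angle equals |φ − δ| = |-19.9° − (-9.900°)| = 10.000°.
Elevation = 90° − 10.000° = 80.0°.

80.0°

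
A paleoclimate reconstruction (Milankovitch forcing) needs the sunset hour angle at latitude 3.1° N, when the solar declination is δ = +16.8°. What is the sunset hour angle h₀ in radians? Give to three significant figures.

h₀ = 1.59 rad

cos h₀ = −tan ϕ · tan δ = −tan(+3.1°) × tan(+16.800°) = -0.0164, so h₀ = 1.5871 rad = 90.94°.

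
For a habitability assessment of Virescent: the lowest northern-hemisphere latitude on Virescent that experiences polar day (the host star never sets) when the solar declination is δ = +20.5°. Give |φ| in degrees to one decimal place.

|φ| = 69.5°

Polar day requires cos H₀ = −tan φ tan δ ≤ −1, i.e. tan φ tan δ ≥ 1.
The boundary is |tan φ| · |tan δ| = 1, so |φ| = 90° − |δ| = 90° − 20.5° = 69.5° in the northern hemisphere.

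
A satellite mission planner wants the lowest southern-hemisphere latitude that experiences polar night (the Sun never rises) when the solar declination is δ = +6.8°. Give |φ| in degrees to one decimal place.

|φ| = 83.2°

Polar night requires cos H₀ = −tan φ tan δ ≥ 1, i.e. tan φ tan δ ≤ −1.
The boundary is |tan φ| · |tan δ| = 1, so |φ| = 90° − |δ| = 90° − 6.8° = 83.2° in the southern hemisphere.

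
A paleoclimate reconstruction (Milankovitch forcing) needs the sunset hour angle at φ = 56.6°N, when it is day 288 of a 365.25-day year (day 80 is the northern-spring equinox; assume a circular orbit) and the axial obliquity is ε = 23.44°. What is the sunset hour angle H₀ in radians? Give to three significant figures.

H₀ = 1.31 rad

Solar longitude: λ_s = 360° × (288 − 80)/365.25 = 205.010°.
sin δ = sin 23.44° × sin 205.010° = -0.16818, so δ = -9.682°.
cos H₀ = −tan φ · tan δ = −tan(+56.6°) × tan(-9.682°) = 0.2587, so H₀ = 1.3091 rad = 75.00°.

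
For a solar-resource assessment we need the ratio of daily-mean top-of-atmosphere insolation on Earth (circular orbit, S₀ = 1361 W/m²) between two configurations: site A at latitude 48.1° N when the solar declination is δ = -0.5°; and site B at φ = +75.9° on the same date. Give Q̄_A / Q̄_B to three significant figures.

Q̄_A / Q̄_B ≈ 2.85

— Configuration A (φ=+48.1°):
cos H₀ = −tan(+48.1°) tan(-0.500°) = 0.0097, H₀ = 1.5611 rad.
Bracket: H₀ sin φ sin δ + cos φ cos δ sin H₀ = 1.5611×0.74431×-0.00873 + 0.66783×0.99996×0.99995 = -0.010144 + 0.667770 = 0.657626.
Q̄ = (S₀/π) × [bracket] = (1361/π) × 0.657626 = 284.90 W/m².
— Configuration B (φ=+75.9°):
cos H₀ = −tan(+75.9°) tan(-0.500°) = 0.0347, H₀ = 1.5360 rad.
Bracket: H₀ sin φ sin δ + cos φ cos δ sin H₀ = 1.5360×0.96987×-0.00873 + 0.24362×0.99996×0.99940 = -0.013005 + 0.243464 = 0.230459.
Q̄ = (S₀/π) × [bracket] = (1361/π) × 0.230459 = 99.839 W/m².
Ratio Q̄_A / Q̄_B = 284.90 / 99.839 = 2.854.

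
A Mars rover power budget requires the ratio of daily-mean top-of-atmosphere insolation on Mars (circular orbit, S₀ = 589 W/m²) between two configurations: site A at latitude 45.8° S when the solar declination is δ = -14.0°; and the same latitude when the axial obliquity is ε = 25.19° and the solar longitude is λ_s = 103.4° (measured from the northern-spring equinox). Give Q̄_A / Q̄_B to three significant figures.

Q̄_A / Q̄_B ≈ 4.06

— Configuration A (φ=-45.8°):
cos H₀ = −tan(-45.8°) tan(-14.000°) = -0.2564, H₀ = 1.8301 rad.
Bracket: H₀ sin φ sin δ + cos φ cos δ sin H₀ = 1.8301×-0.71691×-0.24192 + 0.69717×0.97030×0.96657 = 0.317403 + 0.653850 = 0.971253.
Q̄ = (S₀/π) × [bracket] = (589/π) × 0.971253 = 182.09 W/m².
— Configuration B (φ=-45.8°):
Solar declination: sin δ = sin ε · sin λ_s = sin 25.19° × sin 103.4° = 0.41403, so δ = +24.459°.
cos H₀ = −tan(-45.8°) tan(+24.459°) = 0.4677, H₀ = 1.0841 rad.
Bracket: H₀ sin φ sin δ + cos φ cos δ sin H₀ = 1.0841×-0.71691×0.41403 + 0.69717×0.91026×0.88387 = -0.321785 + 0.560909 = 0.239124.
Q̄ = (S₀/π) × [bracket] = (589/π) × 0.239124 = 44.832 W/m².
Ratio Q̄_A / Q̄_B = 182.09 / 44.832 = 4.062.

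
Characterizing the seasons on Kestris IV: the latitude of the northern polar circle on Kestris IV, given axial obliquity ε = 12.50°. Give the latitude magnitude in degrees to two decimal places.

The polar circle is the lowest latitude that experiences at least one full rotation of continuous daylight at the northern-summer solstice; it lies at |ϕ| = 90° − ε = 90° − 12.50° = 77.50°.

77.50°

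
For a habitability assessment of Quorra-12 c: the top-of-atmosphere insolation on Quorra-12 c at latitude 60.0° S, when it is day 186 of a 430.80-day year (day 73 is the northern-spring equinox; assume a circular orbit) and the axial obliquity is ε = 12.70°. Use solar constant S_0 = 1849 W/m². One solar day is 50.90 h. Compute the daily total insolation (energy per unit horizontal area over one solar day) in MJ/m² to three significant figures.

Solar longitude: L_s = 360° × (186 − 73)/430.80 = 94.429°.
sin δ = sin 12.70° × sin 94.429° = 0.21919, so δ = +12.661°.
cos h₀ = −tan(-60.0°) tan(+12.661°) = 0.3891, h₀ = 1.1711 rad.
Bracket: h₀ sin ϕ sin δ + cos ϕ cos δ sin h₀ = 1.1711×-0.86603×0.21919 + 0.50000×0.97568×0.92119 = -0.222304 + 0.449393 = 0.227089.
Q̄ = (S_0/π) × [bracket] = (1849/π) × 0.227089 = 133.65 W/m².
Daily total = Q̄ × 50.90 h × 3600 s/h = 133.65 × 50.90 × 3600 / 10⁶ = 24.49 MJ/m².

24.5 MJ/m²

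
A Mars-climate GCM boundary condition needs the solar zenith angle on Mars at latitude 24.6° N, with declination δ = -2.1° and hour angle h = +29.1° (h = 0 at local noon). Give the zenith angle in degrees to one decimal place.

cos θ_z = sin φ sin δ + cos φ cos δ cos h = -0.015254 + 0.793932 = 0.778678.
θ_z = arccos(0.778678) = 38.9°.

θ_z = 38.9°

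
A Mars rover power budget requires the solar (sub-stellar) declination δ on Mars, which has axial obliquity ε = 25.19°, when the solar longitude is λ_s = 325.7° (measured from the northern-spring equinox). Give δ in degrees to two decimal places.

sin δ = sin ε · sin λ_s = sin 25.19° × sin 325.7° = -0.239849.
δ = arcsin(-0.239849) = -13.88°.

δ = -13.88°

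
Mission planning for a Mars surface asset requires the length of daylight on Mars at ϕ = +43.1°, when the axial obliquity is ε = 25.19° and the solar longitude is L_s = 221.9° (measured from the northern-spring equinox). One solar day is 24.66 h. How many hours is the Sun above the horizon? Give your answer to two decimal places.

10.12 h

Solar declination: sin δ = sin ε · sin L_s = sin 25.19° × sin 221.9° = -0.28424, so δ = -16.514°.
cos h₀ = −tan ϕ · tan δ = −tan(+43.1°) × tan(-16.514°) = 0.2774, so h₀ = 1.2897 rad = 73.89°.
Daylight = 2h₀/(2π) × 24.66 h = (1.2897/π) × 24.66 = 10.12 h.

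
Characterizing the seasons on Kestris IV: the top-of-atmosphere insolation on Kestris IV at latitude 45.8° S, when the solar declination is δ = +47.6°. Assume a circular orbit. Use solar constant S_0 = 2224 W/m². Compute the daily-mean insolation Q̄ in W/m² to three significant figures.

cos h₀ = −tan(-45.8°) tan(+47.600°) = 1.1262 ≥ 1 ⇒ polar night, h₀ = 0 and Q̄ = 0.

Q̄ ≈ 0.00 W/m²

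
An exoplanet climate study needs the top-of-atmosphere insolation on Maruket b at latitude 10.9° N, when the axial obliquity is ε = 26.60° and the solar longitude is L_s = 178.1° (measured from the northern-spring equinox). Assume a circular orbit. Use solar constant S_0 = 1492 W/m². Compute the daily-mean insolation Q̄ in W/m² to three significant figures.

Solar declination: sin δ = sin ε · sin L_s = sin 26.60° × sin 178.1° = 0.01485, so δ = +0.851°.
cos h₀ = −tan(+10.9°) tan(+0.851°) = -0.0029, h₀ = 1.5737 rad.
Bracket: h₀ sin ϕ sin δ + cos ϕ cos δ sin h₀ = 1.5737×0.18910×0.01485 + 0.98196×0.99989×1.00000 = 0.004419 + 0.981852 = 0.986271.
Q̄ = (S_0/π) × [bracket] = (1492/π) × 0.986271 = 468.4 W/m².

Q̄ ≈ 468 W/m²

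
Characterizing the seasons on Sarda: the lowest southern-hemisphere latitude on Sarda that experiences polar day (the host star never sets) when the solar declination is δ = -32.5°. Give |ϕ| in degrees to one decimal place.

Polar day requires cos h₀ = −tan ϕ tan δ ≤ −1, i.e. tan ϕ tan δ ≥ 1.
The boundary is |tan ϕ| · |tan δ| = 1, so |ϕ| = 90° − |δ| = 90° − 32.5° = 57.5° in the southern hemisphere.

|ϕ| = 57.5°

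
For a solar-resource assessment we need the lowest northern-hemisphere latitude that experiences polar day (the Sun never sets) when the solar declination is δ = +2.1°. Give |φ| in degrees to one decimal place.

Polar day requires cos H₀ = −tan φ tan δ ≤ −1, i.e. tan φ tan δ ≥ 1.
The boundary is |tan φ| · |tan δ| = 1, so |φ| = 90° − |δ| = 90° − 2.1° = 87.9° in the northern hemisphere.

|φ| = 87.9°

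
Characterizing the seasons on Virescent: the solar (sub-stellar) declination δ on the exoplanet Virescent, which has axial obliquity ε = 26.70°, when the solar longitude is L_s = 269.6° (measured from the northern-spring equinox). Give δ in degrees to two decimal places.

δ = -26.70°

sin δ = sin ε · sin L_s = sin 26.70° × sin 269.6° = -0.449308.
δ = arcsin(-0.449308) = -26.70°.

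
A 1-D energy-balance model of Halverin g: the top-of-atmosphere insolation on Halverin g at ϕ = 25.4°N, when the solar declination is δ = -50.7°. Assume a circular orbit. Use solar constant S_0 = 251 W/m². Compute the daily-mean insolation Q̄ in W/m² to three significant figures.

cos h₀ = −tan(+25.4°) tan(-50.700°) = 0.5801, h₀ = 0.9519 rad.
Bracket: h₀ sin ϕ sin δ + cos ϕ cos δ sin h₀ = 0.9519×0.42894×-0.77384 + 0.90334×0.63338×0.81452 = -0.315965 + 0.466034 = 0.150069.
Q̄ = (S_0/π) × [bracket] = (251/π) × 0.150069 = 11.99 W/m².

Q̄ ≈ 12.0 W/m²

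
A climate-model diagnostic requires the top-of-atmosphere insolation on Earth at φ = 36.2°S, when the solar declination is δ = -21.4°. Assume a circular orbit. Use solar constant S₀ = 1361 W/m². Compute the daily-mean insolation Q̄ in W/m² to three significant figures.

cos H₀ = −tan(-36.2°) tan(-21.400°) = -0.2868, H₀ = 1.8617 rad.
Bracket: H₀ sin φ sin δ + cos φ cos δ sin H₀ = 1.8617×-0.59061×-0.36488 + 0.80696×0.93106×0.95798 = 0.401200 + 0.719757 = 1.120957.
Q̄ = (S₀/π) × [bracket] = (1361/π) × 1.120957 = 485.6 W/m².

Q̄ ≈ 486 W/m²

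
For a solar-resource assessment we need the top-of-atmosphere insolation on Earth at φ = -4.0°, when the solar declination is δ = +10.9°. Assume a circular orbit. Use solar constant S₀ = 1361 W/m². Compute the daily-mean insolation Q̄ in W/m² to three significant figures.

cos H₀ = −tan(-4.0°) tan(+10.900°) = 0.0135, H₀ = 1.5573 rad.
Bracket: H₀ sin φ sin δ + cos φ cos δ sin H₀ = 1.5573×-0.06976×0.18910 + 0.99756×0.98196×0.99991 = -0.020543 + 0.979476 = 0.958933.
Q̄ = (S₀/π) × [bracket] = (1361/π) × 0.958933 = 415.4 W/m².

Q̄ ≈ 415 W/m²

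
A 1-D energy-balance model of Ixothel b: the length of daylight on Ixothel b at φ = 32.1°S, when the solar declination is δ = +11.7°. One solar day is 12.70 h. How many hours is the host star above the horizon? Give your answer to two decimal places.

5.82 h

cos H₀ = −tan φ · tan δ = −tan(-32.1°) × tan(+11.700°) = 0.1299, so H₀ = 1.4405 rad = 82.54°.
Daylight = 2H₀/(2π) × 12.70 h = (1.4405/π) × 12.70 = 5.82 h.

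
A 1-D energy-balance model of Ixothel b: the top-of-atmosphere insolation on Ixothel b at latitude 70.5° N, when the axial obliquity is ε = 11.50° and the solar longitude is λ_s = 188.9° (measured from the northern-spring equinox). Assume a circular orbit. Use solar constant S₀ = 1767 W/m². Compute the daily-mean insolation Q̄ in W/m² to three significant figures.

Q̄ ≈ 163 W/m²

Solar declination: sin δ = sin ε · sin λ_s = sin 11.50° × sin 188.9° = -0.03084, so δ = -1.768°.
cos H₀ = −tan(+70.5°) tan(-1.768°) = 0.0871, H₀ = 1.4835 rad.
Bracket: H₀ sin φ sin δ + cos φ cos δ sin H₀ = 1.4835×0.94264×-0.03084 + 0.33381×0.99952×0.99620 = -0.043127 + 0.332382 = 0.289255.
Q̄ = (S₀/π) × [bracket] = (1767/π) × 0.289255 = 162.7 W/m².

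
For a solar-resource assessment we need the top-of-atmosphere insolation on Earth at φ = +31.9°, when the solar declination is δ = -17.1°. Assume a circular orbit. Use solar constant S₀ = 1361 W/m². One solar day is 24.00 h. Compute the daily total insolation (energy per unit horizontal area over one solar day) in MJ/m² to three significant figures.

cos H₀ = −tan(+31.9°) tan(-17.100°) = 0.1915, H₀ = 1.3781 rad.
Bracket: H₀ sin φ sin δ + cos φ cos δ sin H₀ = 1.3781×0.52844×-0.29404 + 0.84897×0.95579×0.98149 = -0.214133 + 0.796417 = 0.582284.
Q̄ = (S₀/π) × [bracket] = (1361/π) × 0.582284 = 252.26 W/m².
Daily total = Q̄ × 24.00 h × 3600 s/h = 252.26 × 24.00 × 3600 / 10⁶ = 21.80 MJ/m².

21.8 MJ/m²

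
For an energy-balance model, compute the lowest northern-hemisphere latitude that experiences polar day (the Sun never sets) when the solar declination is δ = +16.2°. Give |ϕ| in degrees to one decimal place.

|ϕ| = 73.8°

Polar day requires cos h₀ = −tan ϕ tan δ ≤ −1, i.e. tan ϕ tan δ ≥ 1.
The boundary is |tan ϕ| · |tan δ| = 1, so |ϕ| = 90° − |δ| = 90° − 16.2° = 73.8° in the northern hemisphere.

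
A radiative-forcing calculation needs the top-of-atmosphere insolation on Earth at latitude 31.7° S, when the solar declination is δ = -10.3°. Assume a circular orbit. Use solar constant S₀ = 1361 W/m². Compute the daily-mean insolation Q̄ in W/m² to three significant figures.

cos H₀ = −tan(-31.7°) tan(-10.300°) = -0.1122, H₀ = 1.6833 rad.
Bracket: H₀ sin φ sin δ + cos φ cos δ sin H₀ = 1.6833×-0.52547×-0.17880 + 0.85081×0.98389×0.99368 = 0.158153 + 0.831813 = 0.989966.
Q̄ = (S₀/π) × [bracket] = (1361/π) × 0.989966 = 428.9 W/m².

Q̄ ≈ 429 W/m²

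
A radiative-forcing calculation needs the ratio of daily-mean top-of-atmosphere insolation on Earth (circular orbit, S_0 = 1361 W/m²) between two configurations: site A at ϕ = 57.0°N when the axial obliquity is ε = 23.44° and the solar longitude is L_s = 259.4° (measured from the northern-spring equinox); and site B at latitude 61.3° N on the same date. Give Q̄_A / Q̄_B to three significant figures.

— Configuration A (ϕ=+57.0°):
Solar declination: sin δ = sin ε · sin L_s = sin 23.44° × sin 259.4° = -0.39100, so δ = -23.017°.
cos h₀ = −tan(+57.0°) tan(-23.017°) = 0.6542, h₀ = 0.8577 rad.
Bracket: h₀ sin ϕ sin δ + cos ϕ cos δ sin h₀ = 0.8577×0.83867×-0.39100 + 0.54464×0.92039×0.75635 = -0.281257 + 0.379144 = 0.097887.
Q̄ = (S_0/π) × [bracket] = (1361/π) × 0.097887 = 42.407 W/m².
— Configuration B (ϕ=+61.3°):
cos h₀ = −tan(+61.3°) tan(-23.017°) = 0.7759, h₀ = 0.6826 rad.
Bracket: h₀ sin ϕ sin δ + cos ϕ cos δ sin h₀ = 0.6826×0.87715×-0.39100 + 0.48022×0.92039×0.63079 = -0.234108 + 0.278803 = 0.044695.
Q̄ = (S_0/π) × [bracket] = (1361/π) × 0.044695 = 19.363 W/m².
Ratio Q̄_A / Q̄_B = 42.407 / 19.363 = 2.190.

Q̄_A / Q̄_B ≈ 2.19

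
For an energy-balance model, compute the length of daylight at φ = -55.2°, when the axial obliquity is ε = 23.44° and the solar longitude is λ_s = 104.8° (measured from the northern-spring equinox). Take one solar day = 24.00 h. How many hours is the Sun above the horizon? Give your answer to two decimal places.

Solar declination: sin δ = sin ε · sin λ_s = sin 23.44° × sin 104.8° = 0.38459, so δ = +22.618°.
cos H₀ = −tan φ · tan δ = −tan(-55.2°) × tan(+22.618°) = 0.5995, so H₀ = 0.9280 rad = 53.17°.
Daylight = 2H₀/(2π) × 24.00 h = (0.9280/π) × 24.00 = 7.09 h.

7.09 h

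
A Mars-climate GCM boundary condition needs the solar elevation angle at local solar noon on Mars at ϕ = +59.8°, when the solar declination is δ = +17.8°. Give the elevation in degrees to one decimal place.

At local noon the hour angle is zero, so the zenith angle equals |ϕ − δ| = |+59.8° − (+17.800°)| = 42.000°.
Elevation = 90° − 42.000° = 48.0°.

48.0°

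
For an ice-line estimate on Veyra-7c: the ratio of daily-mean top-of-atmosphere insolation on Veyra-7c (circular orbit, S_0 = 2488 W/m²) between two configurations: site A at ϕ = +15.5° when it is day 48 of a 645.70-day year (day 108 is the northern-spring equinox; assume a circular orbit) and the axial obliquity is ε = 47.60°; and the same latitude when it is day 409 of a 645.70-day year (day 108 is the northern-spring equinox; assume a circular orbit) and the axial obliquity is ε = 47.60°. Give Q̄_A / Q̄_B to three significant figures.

— Configuration A (ϕ=+15.5°):
Solar longitude: L_s = 360° × (48 − 108)/645.70 = -33.452°, i.e. -33.452° + 360° = 326.548°.
sin δ = sin 47.60° × sin 326.548° = -0.40707, so δ = -24.021°.
cos h₀ = −tan(+15.5°) tan(-24.021°) = 0.1236, h₀ = 1.4469 rad.
Bracket: h₀ sin ϕ sin δ + cos ϕ cos δ sin h₀ = 1.4469×0.26724×-0.40707 + 0.96363×0.91340×0.99233 = -0.157402 + 0.873429 = 0.716027.
Q̄ = (S_0/π) × [bracket] = (2488/π) × 0.716027 = 567.06 W/m².
— Configuration B (ϕ=+15.5°):
Solar longitude: L_s = 360° × (409 − 108)/645.70 = 167.818°.
sin δ = sin 47.60° × sin 167.818° = 0.15583, so δ = +8.965°.
cos h₀ = −tan(+15.5°) tan(+8.965°) = -0.0437, h₀ = 1.6146 rad.
Bracket: h₀ sin ϕ sin δ + cos ϕ cos δ sin h₀ = 1.6146×0.26724×0.15583 + 0.96363×0.98778×0.99904 = 0.067238 + 0.950941 = 1.018179.
Q̄ = (S_0/π) × [bracket] = (2488/π) × 1.018179 = 806.35 W/m².
Ratio Q̄_A / Q̄_B = 567.06 / 806.35 = 0.7032.

Q̄_A / Q̄_B ≈ 0.703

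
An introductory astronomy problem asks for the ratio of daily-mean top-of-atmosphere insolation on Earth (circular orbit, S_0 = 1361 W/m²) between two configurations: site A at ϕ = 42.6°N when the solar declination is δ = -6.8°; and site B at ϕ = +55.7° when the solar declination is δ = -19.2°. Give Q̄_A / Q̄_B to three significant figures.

Q̄_A / Q̄_B ≈ 3.45

— Configuration A (ϕ=+42.6°):
cos h₀ = −tan(+42.6°) tan(-6.800°) = 0.1096, h₀ = 1.4609 rad.
Bracket: h₀ sin ϕ sin δ + cos ϕ cos δ sin h₀ = 1.4609×0.67688×-0.11840 + 0.73610×0.99297×0.99397 = -0.117080 + 0.726518 = 0.609438.
Q̄ = (S_0/π) × [bracket] = (1361/π) × 0.609438 = 264.02 W/m².
— Configuration B (ϕ=+55.7°):
cos h₀ = −tan(+55.7°) tan(-19.200°) = 0.5105, h₀ = 1.0350 rad.
Bracket: h₀ sin ϕ sin δ + cos ϕ cos δ sin h₀ = 1.0350×0.82610×-0.32887 + 0.56353×0.94438×0.85988 = -0.281188 + 0.457616 = 0.176428.
Q̄ = (S_0/π) × [bracket] = (1361/π) × 0.176428 = 76.432 W/m².
Ratio Q̄_A / Q̄_B = 264.02 / 76.432 = 3.454.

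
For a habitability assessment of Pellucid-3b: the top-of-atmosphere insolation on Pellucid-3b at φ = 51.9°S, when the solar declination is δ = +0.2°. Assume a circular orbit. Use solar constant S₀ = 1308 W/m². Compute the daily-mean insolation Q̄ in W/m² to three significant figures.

cos H₀ = −tan(-51.9°) tan(+0.200°) = 0.0045, H₀ = 1.5663 rad.
Bracket: H₀ sin φ sin δ + cos φ cos δ sin H₀ = 1.5663×-0.78694×0.00349 + 0.61704×0.99999×0.99999 = -0.004302 + 0.617028 = 0.612726.
Q̄ = (S₀/π) × [bracket] = (1308/π) × 0.612726 = 255.1 W/m².

Q̄ ≈ 255 W/m²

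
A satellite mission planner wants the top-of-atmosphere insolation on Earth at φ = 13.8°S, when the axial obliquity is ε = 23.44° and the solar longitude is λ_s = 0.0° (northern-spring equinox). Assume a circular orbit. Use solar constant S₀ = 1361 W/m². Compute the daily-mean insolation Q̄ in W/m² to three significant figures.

Solar declination: sin δ = sin ε · sin λ_s = sin 23.44° × sin 0.0° = 0.00000, so δ = +0.000°.
cos H₀ = −tan(-13.8°) tan(+0.000°) = 0.0000, H₀ = 1.5708 rad.
Bracket: H₀ sin φ sin δ + cos φ cos δ sin H₀ = 1.5708×-0.23853×0.00000 + 0.97113×1.00000×1.00000 = -0.000000 + 0.971130 = 0.971130.
Q̄ = (S₀/π) × [bracket] = (1361/π) × 0.971130 = 420.7 W/m².

Q̄ ≈ 421 W/m²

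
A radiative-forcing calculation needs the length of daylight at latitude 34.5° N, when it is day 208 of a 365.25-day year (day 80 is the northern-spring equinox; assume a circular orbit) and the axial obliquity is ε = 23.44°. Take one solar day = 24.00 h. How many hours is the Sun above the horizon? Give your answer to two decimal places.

13.80 h

Solar longitude: L_s = 360° × (208 − 80)/365.25 = 126.160°.
sin δ = sin 23.44° × sin 126.160° = 0.32116, so δ = +18.733°.
cos h₀ = −tan ϕ · tan δ = −tan(+34.5°) × tan(+18.733°) = -0.2331, so h₀ = 1.8060 rad = 103.48°.
Daylight = 2h₀/(2π) × 24.00 h = (1.8060/π) × 24.00 = 13.80 h.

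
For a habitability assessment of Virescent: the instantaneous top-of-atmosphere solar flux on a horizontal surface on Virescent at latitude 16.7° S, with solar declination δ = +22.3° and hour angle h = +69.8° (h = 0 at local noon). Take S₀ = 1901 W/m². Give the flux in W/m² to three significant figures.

374 W/m²

cos θ_z = sin φ sin δ + cos φ cos δ cos h = -0.109041 + 0.305999 = 0.196958.
Flux = S₀ · cos θ_z = 1901 × 0.196958 = 374.4 W/m².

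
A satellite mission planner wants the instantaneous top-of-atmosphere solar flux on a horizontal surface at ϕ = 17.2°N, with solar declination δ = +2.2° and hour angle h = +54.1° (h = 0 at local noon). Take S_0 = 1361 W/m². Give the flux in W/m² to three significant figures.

cos θ_z = sin ϕ sin δ + cos ϕ cos δ cos h = 0.011352 + 0.559736 = 0.571088.
Flux = S_0 · cos θ_z = 1361 × 0.571088 = 777.3 W/m².

777 W/m²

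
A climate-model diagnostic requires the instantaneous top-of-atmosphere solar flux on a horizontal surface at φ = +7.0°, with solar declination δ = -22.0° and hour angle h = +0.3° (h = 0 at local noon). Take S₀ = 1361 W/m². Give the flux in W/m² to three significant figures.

1.19e+03 W/m²

cos θ_z = sin φ sin δ + cos φ cos δ cos h = -0.045653 + 0.920260 = 0.874607.
Flux = S₀ · cos θ_z = 1361 × 0.874607 = 1190 W/m².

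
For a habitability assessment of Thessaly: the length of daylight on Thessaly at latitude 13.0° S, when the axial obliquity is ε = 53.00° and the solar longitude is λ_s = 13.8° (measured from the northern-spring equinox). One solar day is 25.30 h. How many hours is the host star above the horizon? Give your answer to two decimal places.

Solar declination: sin δ = sin ε · sin λ_s = sin 53.00° × sin 13.8° = 0.19050, so δ = +10.982°.
cos H₀ = −tan φ · tan δ = −tan(-13.0°) × tan(+10.982°) = 0.0448, so H₀ = 1.5260 rad = 87.43°.
Daylight = 2H₀/(2π) × 25.30 h = (1.5260/π) × 25.30 = 12.29 h.

12.29 h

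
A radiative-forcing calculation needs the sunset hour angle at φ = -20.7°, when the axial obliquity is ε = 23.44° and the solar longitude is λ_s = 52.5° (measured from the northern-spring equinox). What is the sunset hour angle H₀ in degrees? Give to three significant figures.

H₀ = 82.8°

Solar declination: sin δ = sin ε · sin λ_s = sin 23.44° × sin 52.5° = 0.31559, so δ = +18.396°.
cos H₀ = −tan φ · tan δ = −tan(-20.7°) × tan(+18.396°) = 0.1257, so H₀ = 1.4448 rad = 82.78°.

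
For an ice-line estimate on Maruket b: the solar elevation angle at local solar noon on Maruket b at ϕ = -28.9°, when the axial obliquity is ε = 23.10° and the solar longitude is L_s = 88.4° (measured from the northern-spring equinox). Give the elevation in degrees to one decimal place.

Solar declination: sin δ = sin ε · sin L_s = sin 23.10° × sin 88.4° = 0.39218, so δ = +23.090°.
At local noon the hour angle is zero, so the zenith angle equals |ϕ − δ| = |-28.9° − (+23.090°)| = 51.990°.
Elevation = 90° − 51.990° = 38.0°.

38.0°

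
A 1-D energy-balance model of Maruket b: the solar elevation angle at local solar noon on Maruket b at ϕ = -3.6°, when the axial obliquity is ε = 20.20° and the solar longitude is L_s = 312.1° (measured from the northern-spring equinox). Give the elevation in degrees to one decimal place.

78.8°

Solar declination: sin δ = sin ε · sin L_s = sin 20.20° × sin 312.1° = -0.25620, so δ = -14.845°.
At local noon the hour angle is zero, so the zenith angle equals |ϕ − δ| = |-3.6° − (-14.845°)| = 11.245°.
Elevation = 90° − 11.245° = 78.8°.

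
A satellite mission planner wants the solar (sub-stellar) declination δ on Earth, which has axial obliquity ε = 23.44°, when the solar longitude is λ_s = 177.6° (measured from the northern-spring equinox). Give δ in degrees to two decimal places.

sin δ = sin ε · sin λ_s = sin 23.44° × sin 177.6° = 0.016658.
δ = arcsin(0.016658) = +0.95°.

δ = +0.95°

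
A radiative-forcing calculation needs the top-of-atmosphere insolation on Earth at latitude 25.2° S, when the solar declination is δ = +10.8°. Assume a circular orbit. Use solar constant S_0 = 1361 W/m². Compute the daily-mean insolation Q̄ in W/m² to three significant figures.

Q̄ ≈ 332 W/m²

cos h₀ = −tan(-25.2°) tan(+10.800°) = 0.0898, h₀ = 1.4809 rad.
Bracket: h₀ sin ϕ sin δ + cos ϕ cos δ sin h₀ = 1.4809×-0.42578×0.18738 + 0.90483×0.98229×0.99596 = -0.118150 + 0.885215 = 0.767065.
Q̄ = (S_0/π) × [bracket] = (1361/π) × 0.767065 = 332.3 W/m².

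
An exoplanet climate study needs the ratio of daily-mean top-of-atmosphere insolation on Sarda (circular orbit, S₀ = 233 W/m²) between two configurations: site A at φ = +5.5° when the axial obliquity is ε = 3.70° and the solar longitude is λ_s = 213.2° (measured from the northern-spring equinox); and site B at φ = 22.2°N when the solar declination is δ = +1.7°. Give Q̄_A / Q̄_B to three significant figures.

— Configuration A (φ=+5.5°):
Solar declination: sin δ = sin ε · sin λ_s = sin 3.70° × sin 213.2° = -0.03534, so δ = -2.025°.
cos H₀ = −tan(+5.5°) tan(-2.025°) = 0.0034, H₀ = 1.5674 rad.
Bracket: H₀ sin φ sin δ + cos φ cos δ sin H₀ = 1.5674×0.09585×-0.03534 + 0.99540×0.99938×0.99999 = -0.005309 + 0.994773 = 0.989464.
Q̄ = (S₀/π) × [bracket] = (233/π) × 0.989464 = 73.385 W/m².
— Configuration B (φ=+22.2°):
cos H₀ = −tan(+22.2°) tan(+1.700°) = -0.0121, H₀ = 1.5829 rad.
Bracket: H₀ sin φ sin δ + cos φ cos δ sin H₀ = 1.5829×0.37784×0.02967 + 0.92587×0.99956×0.99993 = 0.017745 + 0.925398 = 0.943143.
Q̄ = (S₀/π) × [bracket] = (233/π) × 0.943143 = 69.949 W/m².
Ratio Q̄_A / Q̄_B = 73.385 / 69.949 = 1.049.

Q̄_A / Q̄_B ≈ 1.05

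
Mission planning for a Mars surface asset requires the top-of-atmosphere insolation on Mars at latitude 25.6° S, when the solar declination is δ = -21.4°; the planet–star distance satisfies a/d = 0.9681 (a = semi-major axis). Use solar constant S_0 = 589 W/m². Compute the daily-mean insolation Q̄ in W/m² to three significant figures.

Q̄ ≈ 194 W/m²

cos h₀ = −tan(-25.6°) tan(-21.400°) = -0.1878, h₀ = 1.7597 rad.
Bracket: h₀ sin ϕ sin δ + cos ϕ cos δ sin h₀ = 1.7597×-0.43209×-0.36488 + 0.90183×0.93106×0.98221 = 0.277436 + 0.824720 = 1.102156.
Inverse-square distance factor (a/d)² = 0.9681² = 0.937218.
Q̄ = (S_0/π) × 0.937218 × [bracket] = (589/π) × 0.937218 × 1.102156 = 193.7 W/m².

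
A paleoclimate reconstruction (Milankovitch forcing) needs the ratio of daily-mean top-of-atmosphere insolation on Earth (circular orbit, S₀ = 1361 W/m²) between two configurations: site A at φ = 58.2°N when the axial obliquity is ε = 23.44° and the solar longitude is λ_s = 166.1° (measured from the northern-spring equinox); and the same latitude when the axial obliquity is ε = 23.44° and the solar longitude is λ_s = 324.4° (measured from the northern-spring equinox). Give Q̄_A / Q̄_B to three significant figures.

Q̄_A / Q̄_B ≈ 2.72

— Configuration A (φ=+58.2°):
Solar declination: sin δ = sin ε · sin λ_s = sin 23.44° × sin 166.1° = 0.09556, so δ = +5.484°.
cos H₀ = −tan(+58.2°) tan(+5.484°) = -0.1548, H₀ = 1.7263 rad.
Bracket: H₀ sin φ sin δ + cos φ cos δ sin H₀ = 1.7263×0.84989×0.09556 + 0.52696×0.99542×0.98794 = 0.140202 + 0.518220 = 0.658422.
Q̄ = (S₀/π) × [bracket] = (1361/π) × 0.658422 = 285.24 W/m².
— Configuration B (φ=+58.2°):
Solar declination: sin δ = sin ε · sin λ_s = sin 23.44° × sin 324.4° = -0.23156, so δ = -13.389°.
cos H₀ = −tan(+58.2°) tan(-13.389°) = 0.3839, H₀ = 1.1768 rad.
Bracket: H₀ sin φ sin δ + cos φ cos δ sin H₀ = 1.1768×0.84989×-0.23156 + 0.52696×0.97282×0.92337 = -0.231595 + 0.473354 = 0.241759.
Q̄ = (S₀/π) × [bracket] = (1361/π) × 0.241759 = 104.73 W/m².
Ratio Q̄_A / Q̄_B = 285.24 / 104.73 = 2.724.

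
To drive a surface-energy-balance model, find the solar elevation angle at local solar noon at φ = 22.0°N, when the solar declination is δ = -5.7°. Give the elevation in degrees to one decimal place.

At local noon the hour angle is zero, so the zenith angle equals |φ − δ| = |+22.0° − (-5.700°)| = 27.700°.
Elevation = 90° − 27.700° = 62.3°.

62.3°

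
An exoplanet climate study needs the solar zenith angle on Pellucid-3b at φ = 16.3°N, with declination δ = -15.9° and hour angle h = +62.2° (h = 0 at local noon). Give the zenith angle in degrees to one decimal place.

cos θ_z = sin φ sin δ + cos φ cos δ cos h = -0.076891 + 0.430514 = 0.353623.
θ_z = arccos(0.353623) = 69.3°.

θ_z = 69.3°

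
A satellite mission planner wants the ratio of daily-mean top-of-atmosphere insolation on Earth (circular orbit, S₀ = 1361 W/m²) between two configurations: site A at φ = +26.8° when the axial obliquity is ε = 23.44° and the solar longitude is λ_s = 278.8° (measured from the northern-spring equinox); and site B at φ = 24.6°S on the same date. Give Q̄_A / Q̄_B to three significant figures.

— Configuration A (φ=+26.8°):
Solar declination: sin δ = sin ε · sin λ_s = sin 23.44° × sin 278.8° = -0.39311, so δ = -23.148°.
cos H₀ = −tan(+26.8°) tan(-23.148°) = 0.2160, H₀ = 1.3531 rad.
Bracket: H₀ sin φ sin δ + cos φ cos δ sin H₀ = 1.3531×0.45088×-0.39311 + 0.89259×0.91949×0.97640 = -0.239831 + 0.801358 = 0.561527.
Q̄ = (S₀/π) × [bracket] = (1361/π) × 0.561527 = 243.26 W/m².
— Configuration B (φ=-24.6°):
cos H₀ = −tan(-24.6°) tan(-23.148°) = -0.1957, H₀ = 1.7678 rad.
Bracket: H₀ sin φ sin δ + cos φ cos δ sin H₀ = 1.7678×-0.41628×-0.39311 + 0.90924×0.91949×0.98066 = 0.289290 + 0.819868 = 1.109158.
Q̄ = (S₀/π) × [bracket] = (1361/π) × 1.109158 = 480.51 W/m².
Ratio Q̄_A / Q̄_B = 243.26 / 480.51 = 0.5063.

Q̄_A / Q̄_B ≈ 0.506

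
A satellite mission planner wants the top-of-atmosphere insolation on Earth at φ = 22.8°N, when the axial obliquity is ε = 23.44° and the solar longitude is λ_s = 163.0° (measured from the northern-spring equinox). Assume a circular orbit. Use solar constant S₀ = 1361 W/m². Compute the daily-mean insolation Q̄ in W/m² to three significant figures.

Q̄ ≈ 428 W/m²

Solar declination: sin δ = sin ε · sin λ_s = sin 23.44° × sin 163.0° = 0.11630, so δ = +6.679°.
cos H₀ = −tan(+22.8°) tan(+6.679°) = -0.0492, H₀ = 1.6200 rad.
Bracket: H₀ sin φ sin δ + cos φ cos δ sin H₀ = 1.6200×0.38752×0.11630 + 0.92186×0.99321×0.99879 = 0.073011 + 0.914493 = 0.987504.
Q̄ = (S₀/π) × [bracket] = (1361/π) × 0.987504 = 427.8 W/m².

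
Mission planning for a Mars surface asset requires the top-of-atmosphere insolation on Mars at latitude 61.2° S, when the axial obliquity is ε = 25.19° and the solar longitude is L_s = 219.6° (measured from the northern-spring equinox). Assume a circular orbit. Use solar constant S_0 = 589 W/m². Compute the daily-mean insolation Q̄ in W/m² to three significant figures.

Solar declination: sin δ = sin ε · sin L_s = sin 25.19° × sin 219.6° = -0.27130, so δ = -15.742°.
cos h₀ = −tan(-61.2°) tan(-15.742°) = -0.5127, h₀ = 2.1092 rad.
Bracket: h₀ sin ϕ sin δ + cos ϕ cos δ sin h₀ = 2.1092×-0.87631×-0.27130 + 0.48175×0.96249×0.85855 = 0.501447 + 0.398092 = 0.899539.
Q̄ = (S_0/π) × [bracket] = (589/π) × 0.899539 = 168.6 W/m².

Q̄ ≈ 169 W/m²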